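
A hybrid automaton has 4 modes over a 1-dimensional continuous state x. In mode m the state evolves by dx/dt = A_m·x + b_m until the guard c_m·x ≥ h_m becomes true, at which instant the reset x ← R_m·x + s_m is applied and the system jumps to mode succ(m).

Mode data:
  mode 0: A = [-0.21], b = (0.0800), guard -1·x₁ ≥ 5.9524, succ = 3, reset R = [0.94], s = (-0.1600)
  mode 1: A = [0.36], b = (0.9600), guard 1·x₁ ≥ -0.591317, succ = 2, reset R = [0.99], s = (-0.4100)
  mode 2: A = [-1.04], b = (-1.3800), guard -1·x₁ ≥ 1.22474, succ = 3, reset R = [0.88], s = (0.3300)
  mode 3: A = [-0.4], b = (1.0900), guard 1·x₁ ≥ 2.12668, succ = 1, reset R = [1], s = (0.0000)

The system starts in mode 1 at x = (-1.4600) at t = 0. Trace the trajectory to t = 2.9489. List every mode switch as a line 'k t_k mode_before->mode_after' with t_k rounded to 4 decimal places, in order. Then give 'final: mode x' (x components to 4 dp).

1 1.5063 1->2
2 2.6380 2->3
final: 3 -0.3416

Mode 1: guard c·x = -0.5913 hit at Δt = 1.5063 (t = 1.5063), x⁻ = (-0.5913) → reset → x⁺ = (-0.9954), jump to mode 2
Mode 2: guard c·x = 1.2247 hit at Δt = 1.1317 (t = 2.6380), x⁻ = (-1.2247) → reset → x⁺ = (-0.7478), jump to mode 3
Mode 3: flow for 0.3109 to horizon, guard not reached → x = (-0.3416)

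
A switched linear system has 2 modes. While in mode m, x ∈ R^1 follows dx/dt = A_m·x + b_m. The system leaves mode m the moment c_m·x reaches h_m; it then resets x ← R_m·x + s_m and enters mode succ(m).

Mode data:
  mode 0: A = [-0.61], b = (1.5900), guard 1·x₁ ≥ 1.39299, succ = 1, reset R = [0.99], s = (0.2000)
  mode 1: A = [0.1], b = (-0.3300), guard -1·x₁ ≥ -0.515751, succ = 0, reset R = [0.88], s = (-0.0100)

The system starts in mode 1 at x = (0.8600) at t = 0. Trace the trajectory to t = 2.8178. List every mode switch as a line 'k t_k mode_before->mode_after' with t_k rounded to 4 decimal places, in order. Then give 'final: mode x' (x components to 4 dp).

Mode 1: guard c·x = -0.5158 hit at Δt = 1.3198 (t = 1.3198), x⁻ = (0.5158) → reset → x⁺ = (0.4439), jump to mode 0
Mode 0: guard c·x = 1.3930 hit at Δt = 0.9472 (t = 2.2670), x⁻ = (1.3930) → reset → x⁺ = (1.5791), jump to mode 1
Mode 1: flow for 0.5508 to horizon, guard not reached → x = (1.4816)

1 1.3198 1->0
2 2.2670 0->1
final: 1 1.4816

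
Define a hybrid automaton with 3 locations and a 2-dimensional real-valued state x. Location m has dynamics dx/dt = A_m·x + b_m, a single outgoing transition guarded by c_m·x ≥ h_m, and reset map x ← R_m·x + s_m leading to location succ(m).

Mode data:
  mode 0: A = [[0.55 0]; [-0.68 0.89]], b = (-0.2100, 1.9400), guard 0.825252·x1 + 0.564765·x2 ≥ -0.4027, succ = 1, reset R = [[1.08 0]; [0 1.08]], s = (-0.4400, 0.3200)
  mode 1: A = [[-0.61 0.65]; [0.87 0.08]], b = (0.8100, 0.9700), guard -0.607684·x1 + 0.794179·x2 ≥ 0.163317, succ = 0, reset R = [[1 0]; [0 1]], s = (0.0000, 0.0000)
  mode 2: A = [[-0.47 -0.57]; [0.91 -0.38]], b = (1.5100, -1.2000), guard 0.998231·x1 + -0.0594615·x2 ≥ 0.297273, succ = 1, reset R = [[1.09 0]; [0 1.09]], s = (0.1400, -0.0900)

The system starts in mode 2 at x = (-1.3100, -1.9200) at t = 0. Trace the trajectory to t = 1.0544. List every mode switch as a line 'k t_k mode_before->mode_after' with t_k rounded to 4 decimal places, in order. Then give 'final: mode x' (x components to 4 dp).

1 0.4858 2->1
final: 1 -0.1329 -2.1721

Mode 2: guard c·x = 0.2973 hit at Δt = 0.4858 (t = 0.4858), x⁻ = (0.1581, -2.3447) → reset → x⁺ = (0.3124, -2.6457), jump to mode 1
Mode 1: flow for 0.5686 to horizon, guard not reached → x = (-0.1329, -2.1721)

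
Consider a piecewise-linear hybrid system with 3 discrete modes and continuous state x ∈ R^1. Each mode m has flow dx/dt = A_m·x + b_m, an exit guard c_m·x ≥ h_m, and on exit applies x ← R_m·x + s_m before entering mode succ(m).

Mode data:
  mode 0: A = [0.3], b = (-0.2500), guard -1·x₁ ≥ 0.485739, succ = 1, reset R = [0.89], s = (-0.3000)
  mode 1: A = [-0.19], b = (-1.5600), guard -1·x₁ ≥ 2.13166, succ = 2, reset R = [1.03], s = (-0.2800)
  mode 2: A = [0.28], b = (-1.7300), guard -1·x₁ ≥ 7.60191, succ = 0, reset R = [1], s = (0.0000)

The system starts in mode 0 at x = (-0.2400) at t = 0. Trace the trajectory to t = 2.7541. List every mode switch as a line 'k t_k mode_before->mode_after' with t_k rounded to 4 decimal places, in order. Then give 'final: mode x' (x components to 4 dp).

1 0.6872 0->1
2 1.7776 1->2
final: 2 -5.1969

Mode 0: guard c·x = 0.4857 hit at Δt = 0.6872 (t = 0.6872), x⁻ = (-0.4857) → reset → x⁺ = (-0.7323), jump to mode 1
Mode 1: guard c·x = 2.1317 hit at Δt = 1.0904 (t = 1.7776), x⁻ = (-2.1317) → reset → x⁺ = (-2.4756), jump to mode 2
Mode 2: flow for 0.9765 to horizon, guard not reached → x = (-5.1969)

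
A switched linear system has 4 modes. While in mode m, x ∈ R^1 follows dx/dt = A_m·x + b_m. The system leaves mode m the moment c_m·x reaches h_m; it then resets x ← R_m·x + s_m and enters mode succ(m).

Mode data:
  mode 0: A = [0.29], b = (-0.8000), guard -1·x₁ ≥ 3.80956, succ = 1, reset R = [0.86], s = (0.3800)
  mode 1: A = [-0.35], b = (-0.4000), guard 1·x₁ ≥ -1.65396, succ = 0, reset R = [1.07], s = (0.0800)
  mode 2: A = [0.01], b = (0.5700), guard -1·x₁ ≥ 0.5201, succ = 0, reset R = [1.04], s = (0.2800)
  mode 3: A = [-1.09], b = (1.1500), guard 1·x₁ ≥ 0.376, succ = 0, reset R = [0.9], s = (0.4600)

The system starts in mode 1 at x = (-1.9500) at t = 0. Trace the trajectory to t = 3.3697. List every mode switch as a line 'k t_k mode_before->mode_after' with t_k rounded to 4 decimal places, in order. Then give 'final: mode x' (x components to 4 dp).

1 1.3055 1->0
2 2.6493 0->1
final: 1 -2.5055

Mode 1: guard c·x = -1.6540 hit at Δt = 1.3055 (t = 1.3055), x⁻ = (-1.6540) → reset → x⁺ = (-1.6897), jump to mode 0
Mode 0: guard c·x = 3.8096 hit at Δt = 1.3438 (t = 2.6493), x⁻ = (-3.8096) → reset → x⁺ = (-2.8962), jump to mode 1
Mode 1: flow for 0.7204 to horizon, guard not reached → x = (-2.5055)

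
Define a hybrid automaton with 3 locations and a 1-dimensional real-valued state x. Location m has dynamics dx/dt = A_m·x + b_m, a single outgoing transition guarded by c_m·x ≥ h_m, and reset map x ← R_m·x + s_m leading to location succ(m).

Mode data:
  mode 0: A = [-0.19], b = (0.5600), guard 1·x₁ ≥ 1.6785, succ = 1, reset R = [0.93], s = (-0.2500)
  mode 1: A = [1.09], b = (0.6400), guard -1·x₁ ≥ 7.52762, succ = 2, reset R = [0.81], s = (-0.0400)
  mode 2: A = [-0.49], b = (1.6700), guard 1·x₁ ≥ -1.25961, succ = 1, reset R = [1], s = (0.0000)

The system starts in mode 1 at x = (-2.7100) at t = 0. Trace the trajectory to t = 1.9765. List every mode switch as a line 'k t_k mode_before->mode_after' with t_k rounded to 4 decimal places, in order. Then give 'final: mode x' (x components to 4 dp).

1 1.0868 1->2
final: 2 -2.7644

Mode 1: guard c·x = 7.5276 hit at Δt = 1.0868 (t = 1.0868), x⁻ = (-7.5276) → reset → x⁺ = (-6.1374), jump to mode 2
Mode 2: flow for 0.8897 to horizon, guard not reached → x = (-2.7644)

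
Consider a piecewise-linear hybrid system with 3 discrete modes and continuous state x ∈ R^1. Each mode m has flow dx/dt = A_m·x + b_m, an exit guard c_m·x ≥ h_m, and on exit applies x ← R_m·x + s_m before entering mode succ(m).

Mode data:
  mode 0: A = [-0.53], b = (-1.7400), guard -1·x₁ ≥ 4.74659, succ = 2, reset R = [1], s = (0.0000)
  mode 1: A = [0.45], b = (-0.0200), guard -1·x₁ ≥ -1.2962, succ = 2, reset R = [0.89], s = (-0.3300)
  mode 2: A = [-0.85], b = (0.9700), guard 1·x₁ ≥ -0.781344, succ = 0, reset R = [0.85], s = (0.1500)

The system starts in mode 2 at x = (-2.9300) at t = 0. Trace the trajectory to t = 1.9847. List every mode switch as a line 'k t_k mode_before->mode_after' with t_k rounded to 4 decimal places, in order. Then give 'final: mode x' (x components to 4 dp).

Mode 2: guard c·x = -0.7813 hit at Δt = 0.8827 (t = 0.8827), x⁻ = (-0.7813) → reset → x⁺ = (-0.5141), jump to mode 0
Mode 0: flow for 1.1020 to horizon, guard not reached → x = (-1.7390)

1 0.8827 2->0
final: 0 -1.7390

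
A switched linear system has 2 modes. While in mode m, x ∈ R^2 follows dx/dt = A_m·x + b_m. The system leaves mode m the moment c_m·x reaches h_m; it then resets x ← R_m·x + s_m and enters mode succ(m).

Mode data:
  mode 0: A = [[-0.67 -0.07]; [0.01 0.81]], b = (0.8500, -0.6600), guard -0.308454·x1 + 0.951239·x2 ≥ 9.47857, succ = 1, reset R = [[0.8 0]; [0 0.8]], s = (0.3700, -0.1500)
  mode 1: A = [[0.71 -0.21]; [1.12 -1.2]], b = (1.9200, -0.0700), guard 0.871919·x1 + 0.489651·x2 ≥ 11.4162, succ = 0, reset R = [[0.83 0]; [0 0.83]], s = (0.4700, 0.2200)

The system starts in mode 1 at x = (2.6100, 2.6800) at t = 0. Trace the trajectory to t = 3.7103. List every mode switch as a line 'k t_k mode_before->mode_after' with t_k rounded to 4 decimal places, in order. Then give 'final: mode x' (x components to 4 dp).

Mode 1: guard c·x = 11.4162 hit at Δt = 1.3995 (t = 1.3995), x⁻ = (9.9605, 5.5783) → reset → x⁺ = (8.7372, 4.8500), jump to mode 0
Mode 0: guard c·x = 9.4786 hit at Δt = 1.1680 (t = 2.5675), x⁻ = (4.2293, 11.3359) → reset → x⁺ = (3.7534, 8.9187), jump to mode 1
Mode 1: flow for 1.1428 to horizon, guard not reached → x = (9.1563, 6.8586)

1 1.3995 1->0
2 2.5675 0->1
final: 1 9.1563 6.8586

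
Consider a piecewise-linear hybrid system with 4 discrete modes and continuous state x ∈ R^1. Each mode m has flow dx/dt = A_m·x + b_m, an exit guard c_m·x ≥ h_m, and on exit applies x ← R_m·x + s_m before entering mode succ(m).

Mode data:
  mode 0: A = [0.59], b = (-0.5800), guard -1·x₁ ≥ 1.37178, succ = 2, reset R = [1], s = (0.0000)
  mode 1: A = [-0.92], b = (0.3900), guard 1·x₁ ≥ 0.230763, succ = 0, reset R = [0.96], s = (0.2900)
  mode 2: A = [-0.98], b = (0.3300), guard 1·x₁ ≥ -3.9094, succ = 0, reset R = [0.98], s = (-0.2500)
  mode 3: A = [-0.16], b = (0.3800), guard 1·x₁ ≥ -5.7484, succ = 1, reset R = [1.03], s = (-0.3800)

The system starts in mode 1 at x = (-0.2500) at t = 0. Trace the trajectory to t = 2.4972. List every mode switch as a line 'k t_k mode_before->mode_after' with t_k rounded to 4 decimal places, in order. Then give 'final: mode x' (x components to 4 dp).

Mode 1: guard c·x = 0.2308 hit at Δt = 1.3583 (t = 1.3583), x⁻ = (0.2308) → reset → x⁺ = (0.5115), jump to mode 0
Mode 0: flow for 1.1389 to horizon, guard not reached → x = (0.0598)

1 1.3583 1->0
final: 0 0.0598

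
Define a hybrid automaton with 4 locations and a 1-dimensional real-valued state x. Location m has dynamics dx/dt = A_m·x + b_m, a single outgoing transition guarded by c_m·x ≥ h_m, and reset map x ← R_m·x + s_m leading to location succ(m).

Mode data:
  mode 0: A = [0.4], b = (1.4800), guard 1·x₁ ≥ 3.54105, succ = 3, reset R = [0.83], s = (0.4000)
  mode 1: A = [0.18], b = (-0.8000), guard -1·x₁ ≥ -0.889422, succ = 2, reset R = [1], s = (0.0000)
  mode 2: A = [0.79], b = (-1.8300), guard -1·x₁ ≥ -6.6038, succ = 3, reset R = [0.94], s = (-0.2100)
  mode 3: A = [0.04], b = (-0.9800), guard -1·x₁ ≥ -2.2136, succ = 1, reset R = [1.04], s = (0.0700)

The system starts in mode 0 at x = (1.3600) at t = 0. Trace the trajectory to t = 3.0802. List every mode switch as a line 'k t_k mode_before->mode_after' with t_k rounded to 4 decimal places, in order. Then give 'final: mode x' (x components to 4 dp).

Mode 0: guard c·x = 3.5410 hit at Δt = 0.8960 (t = 0.8960), x⁻ = (3.5410) → reset → x⁺ = (3.3391), jump to mode 3
Mode 3: guard c·x = -2.2136 hit at Δt = 1.2955 (t = 2.1915), x⁻ = (2.2136) → reset → x⁺ = (2.3721), jump to mode 1
Mode 1: flow for 0.8887 to horizon, guard not reached → x = (2.0127)

1 0.8960 0->3
2 2.1915 3->1
final: 1 2.0127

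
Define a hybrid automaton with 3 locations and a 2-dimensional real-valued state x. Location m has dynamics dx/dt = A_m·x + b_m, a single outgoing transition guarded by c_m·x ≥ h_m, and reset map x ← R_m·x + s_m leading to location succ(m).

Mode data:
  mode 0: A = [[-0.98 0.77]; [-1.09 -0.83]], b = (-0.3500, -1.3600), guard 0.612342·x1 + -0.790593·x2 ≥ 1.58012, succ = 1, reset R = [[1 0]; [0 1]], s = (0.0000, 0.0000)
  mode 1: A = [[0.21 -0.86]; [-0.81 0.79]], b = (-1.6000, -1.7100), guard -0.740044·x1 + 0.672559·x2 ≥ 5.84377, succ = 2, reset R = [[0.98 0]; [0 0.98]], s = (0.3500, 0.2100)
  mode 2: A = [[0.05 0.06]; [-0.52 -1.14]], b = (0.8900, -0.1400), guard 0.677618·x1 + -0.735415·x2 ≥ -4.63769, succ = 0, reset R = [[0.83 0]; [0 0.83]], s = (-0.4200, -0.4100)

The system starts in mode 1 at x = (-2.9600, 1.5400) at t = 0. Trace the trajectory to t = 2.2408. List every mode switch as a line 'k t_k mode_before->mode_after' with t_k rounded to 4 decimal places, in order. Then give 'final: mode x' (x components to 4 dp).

1 0.4873 1->2
2 1.1133 2->0
final: 0 -0.6988 1.0120

Mode 1: guard c·x = 5.8438 hit at Δt = 0.4873 (t = 0.4873), x⁻ = (-5.0680, 3.1123) → reset → x⁺ = (-4.6167, 3.2600), jump to mode 2
Mode 2: guard c·x = -4.6377 hit at Δt = 0.6260 (t = 1.1133), x⁻ = (-4.0879, 2.5396) → reset → x⁺ = (-3.8129, 1.6979), jump to mode 0
Mode 0: flow for 1.1275 to horizon, guard not reached → x = (-0.6988, 1.0120)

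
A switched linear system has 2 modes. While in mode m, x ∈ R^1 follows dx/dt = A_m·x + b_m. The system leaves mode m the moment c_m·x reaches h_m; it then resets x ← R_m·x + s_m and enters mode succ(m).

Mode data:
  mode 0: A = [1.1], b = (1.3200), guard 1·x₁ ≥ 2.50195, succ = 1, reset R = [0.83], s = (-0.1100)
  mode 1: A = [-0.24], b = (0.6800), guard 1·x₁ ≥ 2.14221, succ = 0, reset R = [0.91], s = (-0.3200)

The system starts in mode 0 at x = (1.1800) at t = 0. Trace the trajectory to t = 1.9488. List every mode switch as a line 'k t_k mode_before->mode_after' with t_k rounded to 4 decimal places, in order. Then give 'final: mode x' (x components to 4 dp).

Mode 0: guard c·x = 2.5019 hit at Δt = 0.4016 (t = 0.4016), x⁻ = (2.5019) → reset → x⁺ = (1.9666), jump to mode 1
Mode 1: guard c·x = 2.1422 hit at Δt = 0.9433 (t = 1.3449), x⁻ = (2.1422) → reset → x⁺ = (1.6294), jump to mode 0
Mode 0: guard c·x = 2.5019 hit at Δt = 0.2444 (t = 1.5893), x⁻ = (2.5019) → reset → x⁺ = (1.9666), jump to mode 1
Mode 1: flow for 0.3595 to horizon, guard not reached → x = (2.0383)

1 0.4016 0->1
2 1.3449 1->0
3 1.5893 0->1
final: 1 2.0383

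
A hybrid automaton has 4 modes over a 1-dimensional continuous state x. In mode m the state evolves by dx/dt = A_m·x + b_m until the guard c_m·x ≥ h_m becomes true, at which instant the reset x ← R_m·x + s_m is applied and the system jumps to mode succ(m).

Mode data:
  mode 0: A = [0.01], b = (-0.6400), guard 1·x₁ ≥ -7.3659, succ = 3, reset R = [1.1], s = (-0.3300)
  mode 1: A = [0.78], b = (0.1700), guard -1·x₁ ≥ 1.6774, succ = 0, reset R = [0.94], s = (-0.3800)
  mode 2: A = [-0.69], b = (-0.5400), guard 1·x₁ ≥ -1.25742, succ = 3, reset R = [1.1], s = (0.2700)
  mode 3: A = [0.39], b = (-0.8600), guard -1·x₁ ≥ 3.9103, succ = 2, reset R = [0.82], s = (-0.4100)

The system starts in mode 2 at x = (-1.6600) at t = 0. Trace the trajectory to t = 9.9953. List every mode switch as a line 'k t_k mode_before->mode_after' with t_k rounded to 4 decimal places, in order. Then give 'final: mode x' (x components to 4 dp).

1 0.8899 2->3
2 2.4575 3->2
3 5.0466 2->3
4 6.6142 3->2
5 9.2033 2->3
final: 3 -2.3141

Mode 2: guard c·x = -1.2574 hit at Δt = 0.8899 (t = 0.8899), x⁻ = (-1.2574) → reset → x⁺ = (-1.1132), jump to mode 3
Mode 3: guard c·x = 3.9103 hit at Δt = 1.5676 (t = 2.4575), x⁻ = (-3.9103) → reset → x⁺ = (-3.6164), jump to mode 2
Mode 2: guard c·x = -1.2574 hit at Δt = 2.5891 (t = 5.0466), x⁻ = (-1.2574) → reset → x⁺ = (-1.1132), jump to mode 3
Mode 3: guard c·x = 3.9103 hit at Δt = 1.5676 (t = 6.6142), x⁻ = (-3.9103) → reset → x⁺ = (-3.6164), jump to mode 2
Mode 2: guard c·x = -1.2574 hit at Δt = 2.5891 (t = 9.2033), x⁻ = (-1.2574) → reset → x⁺ = (-1.1132), jump to mode 3
Mode 3: flow for 0.7920 to horizon, guard not reached → x = (-2.3141)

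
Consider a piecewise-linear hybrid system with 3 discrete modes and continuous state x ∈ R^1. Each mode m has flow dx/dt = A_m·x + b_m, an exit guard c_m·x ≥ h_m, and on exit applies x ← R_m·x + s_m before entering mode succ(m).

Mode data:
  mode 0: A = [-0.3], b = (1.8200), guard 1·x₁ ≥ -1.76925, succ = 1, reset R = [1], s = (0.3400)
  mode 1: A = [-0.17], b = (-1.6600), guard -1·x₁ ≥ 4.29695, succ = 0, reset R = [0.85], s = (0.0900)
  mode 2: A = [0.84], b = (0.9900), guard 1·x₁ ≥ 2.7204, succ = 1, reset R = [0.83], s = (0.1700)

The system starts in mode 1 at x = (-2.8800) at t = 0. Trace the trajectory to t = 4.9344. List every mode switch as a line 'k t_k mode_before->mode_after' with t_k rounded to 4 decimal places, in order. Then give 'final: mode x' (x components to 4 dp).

1 1.3555 1->0
2 2.0424 0->1
3 4.5227 1->0
final: 0 -2.4436

Mode 1: guard c·x = 4.2969 hit at Δt = 1.3555 (t = 1.3555), x⁻ = (-4.2969) → reset → x⁺ = (-3.5624), jump to mode 0
Mode 0: guard c·x = -1.7692 hit at Δt = 0.6869 (t = 2.0424), x⁻ = (-1.7692) → reset → x⁺ = (-1.4292), jump to mode 1
Mode 1: guard c·x = 4.2969 hit at Δt = 2.4803 (t = 4.5227), x⁻ = (-4.2969) → reset → x⁺ = (-3.5624), jump to mode 0
Mode 0: flow for 0.4117 to horizon, guard not reached → x = (-2.4436)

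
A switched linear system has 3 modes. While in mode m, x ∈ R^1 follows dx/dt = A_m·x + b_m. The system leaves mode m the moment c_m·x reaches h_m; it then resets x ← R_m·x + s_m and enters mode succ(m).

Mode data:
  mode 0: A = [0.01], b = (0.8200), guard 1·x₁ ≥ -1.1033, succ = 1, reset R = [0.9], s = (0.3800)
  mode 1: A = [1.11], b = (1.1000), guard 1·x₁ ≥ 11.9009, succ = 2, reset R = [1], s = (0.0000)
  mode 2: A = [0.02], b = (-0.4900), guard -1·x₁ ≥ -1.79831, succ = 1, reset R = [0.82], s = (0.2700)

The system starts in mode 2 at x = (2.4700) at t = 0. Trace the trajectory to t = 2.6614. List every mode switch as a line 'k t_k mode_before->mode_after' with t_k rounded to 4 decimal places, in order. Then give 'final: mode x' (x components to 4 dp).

Mode 2: guard c·x = -1.7983 hit at Δt = 1.5017 (t = 1.5017), x⁻ = (1.7983) → reset → x⁺ = (1.7446), jump to mode 1
Mode 1: flow for 1.1597 to horizon, guard not reached → x = (8.9196)

1 1.5017 2->1
final: 1 8.9196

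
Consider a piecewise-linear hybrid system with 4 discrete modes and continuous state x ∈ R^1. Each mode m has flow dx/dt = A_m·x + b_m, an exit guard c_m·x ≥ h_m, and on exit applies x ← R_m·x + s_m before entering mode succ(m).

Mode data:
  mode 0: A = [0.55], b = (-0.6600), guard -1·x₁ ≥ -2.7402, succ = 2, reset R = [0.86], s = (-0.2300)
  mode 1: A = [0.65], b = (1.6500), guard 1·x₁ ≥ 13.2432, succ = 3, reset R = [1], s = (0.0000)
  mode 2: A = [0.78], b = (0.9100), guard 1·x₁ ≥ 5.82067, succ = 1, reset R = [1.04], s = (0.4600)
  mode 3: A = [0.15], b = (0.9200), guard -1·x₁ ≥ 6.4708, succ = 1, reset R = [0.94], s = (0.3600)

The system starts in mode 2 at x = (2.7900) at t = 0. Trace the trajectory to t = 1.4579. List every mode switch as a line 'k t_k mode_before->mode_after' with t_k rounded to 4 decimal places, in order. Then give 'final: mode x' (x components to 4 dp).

1 0.7291 2->1
final: 1 11.9986

Mode 2: guard c·x = 5.8207 hit at Δt = 0.7291 (t = 0.7291), x⁻ = (5.8207) → reset → x⁺ = (6.5135), jump to mode 1
Mode 1: flow for 0.7288 to horizon, guard not reached → x = (11.9986)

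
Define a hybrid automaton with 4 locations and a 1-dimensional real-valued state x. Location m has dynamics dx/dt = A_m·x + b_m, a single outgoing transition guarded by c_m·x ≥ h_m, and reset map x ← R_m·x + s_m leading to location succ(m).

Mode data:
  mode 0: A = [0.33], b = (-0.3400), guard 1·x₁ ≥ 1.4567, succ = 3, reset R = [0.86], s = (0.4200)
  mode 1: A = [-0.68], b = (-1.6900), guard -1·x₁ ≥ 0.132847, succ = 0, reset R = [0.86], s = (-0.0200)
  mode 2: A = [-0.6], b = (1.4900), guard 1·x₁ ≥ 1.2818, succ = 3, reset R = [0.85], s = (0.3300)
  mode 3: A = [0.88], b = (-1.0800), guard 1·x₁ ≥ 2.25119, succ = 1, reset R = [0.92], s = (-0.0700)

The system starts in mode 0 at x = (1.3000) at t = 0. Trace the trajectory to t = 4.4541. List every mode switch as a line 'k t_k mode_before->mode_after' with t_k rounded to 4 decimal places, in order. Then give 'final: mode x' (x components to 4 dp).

Mode 0: guard c·x = 1.4567 hit at Δt = 1.3881 (t = 1.3881), x⁻ = (1.4567) → reset → x⁺ = (1.6728), jump to mode 3
Mode 3: guard c·x = 2.2512 hit at Δt = 0.9457 (t = 2.3338), x⁻ = (2.2512) → reset → x⁺ = (2.0011), jump to mode 1
Mode 1: guard c·x = 0.1328 hit at Δt = 0.9494 (t = 3.2832), x⁻ = (-0.1328) → reset → x⁺ = (-0.1342), jump to mode 0
Mode 0: flow for 1.1709 to horizon, guard not reached → x = (-0.6835)

1 1.3881 0->3
2 2.3338 3->1
3 3.2832 1->0
final: 0 -0.6835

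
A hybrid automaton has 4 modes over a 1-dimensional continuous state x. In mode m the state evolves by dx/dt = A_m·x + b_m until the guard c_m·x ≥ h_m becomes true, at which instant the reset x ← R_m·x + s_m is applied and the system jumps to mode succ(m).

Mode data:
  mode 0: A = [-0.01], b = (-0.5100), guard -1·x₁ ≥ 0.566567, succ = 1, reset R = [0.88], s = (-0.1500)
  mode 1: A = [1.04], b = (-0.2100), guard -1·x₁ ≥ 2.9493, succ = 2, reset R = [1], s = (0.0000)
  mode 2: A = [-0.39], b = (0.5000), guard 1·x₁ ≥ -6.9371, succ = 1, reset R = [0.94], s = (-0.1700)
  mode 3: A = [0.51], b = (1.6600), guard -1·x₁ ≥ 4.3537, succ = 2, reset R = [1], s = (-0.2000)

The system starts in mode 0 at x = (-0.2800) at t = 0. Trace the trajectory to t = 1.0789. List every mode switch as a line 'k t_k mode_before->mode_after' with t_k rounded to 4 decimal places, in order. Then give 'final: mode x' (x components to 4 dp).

1 0.5666 0->1
final: 1 -1.2471

Mode 0: guard c·x = 0.5666 hit at Δt = 0.5666 (t = 0.5666), x⁻ = (-0.5666) → reset → x⁺ = (-0.6486), jump to mode 1
Mode 1: flow for 0.5123 to horizon, guard not reached → x = (-1.2471)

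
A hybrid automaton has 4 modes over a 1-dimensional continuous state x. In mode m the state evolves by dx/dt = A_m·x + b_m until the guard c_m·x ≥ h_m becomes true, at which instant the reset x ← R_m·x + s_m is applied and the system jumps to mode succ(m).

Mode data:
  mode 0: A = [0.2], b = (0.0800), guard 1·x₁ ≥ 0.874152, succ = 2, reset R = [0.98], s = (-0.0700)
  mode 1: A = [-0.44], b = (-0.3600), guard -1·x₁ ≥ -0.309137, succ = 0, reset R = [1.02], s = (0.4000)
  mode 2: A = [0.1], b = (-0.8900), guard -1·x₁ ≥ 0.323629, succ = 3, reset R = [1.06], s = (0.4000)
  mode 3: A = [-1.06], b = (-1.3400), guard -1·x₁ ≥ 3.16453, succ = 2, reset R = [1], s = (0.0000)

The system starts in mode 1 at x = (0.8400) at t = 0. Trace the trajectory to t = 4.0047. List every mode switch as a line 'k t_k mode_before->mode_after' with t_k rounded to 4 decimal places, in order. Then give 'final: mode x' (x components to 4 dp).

Mode 1: guard c·x = -0.3091 hit at Δt = 0.8770 (t = 0.8770), x⁻ = (0.3091) → reset → x⁺ = (0.7153), jump to mode 0
Mode 0: guard c·x = 0.8742 hit at Δt = 0.6657 (t = 1.5427), x⁻ = (0.8742) → reset → x⁺ = (0.7867), jump to mode 2
Mode 2: guard c·x = 0.3236 hit at Δt = 1.2826 (t = 2.8253), x⁻ = (-0.3236) → reset → x⁺ = (0.0570), jump to mode 3
Mode 3: flow for 1.1794 to horizon, guard not reached → x = (-0.8857)

1 0.8770 1->0
2 1.5427 0->2
3 2.8253 2->3
final: 3 -0.8857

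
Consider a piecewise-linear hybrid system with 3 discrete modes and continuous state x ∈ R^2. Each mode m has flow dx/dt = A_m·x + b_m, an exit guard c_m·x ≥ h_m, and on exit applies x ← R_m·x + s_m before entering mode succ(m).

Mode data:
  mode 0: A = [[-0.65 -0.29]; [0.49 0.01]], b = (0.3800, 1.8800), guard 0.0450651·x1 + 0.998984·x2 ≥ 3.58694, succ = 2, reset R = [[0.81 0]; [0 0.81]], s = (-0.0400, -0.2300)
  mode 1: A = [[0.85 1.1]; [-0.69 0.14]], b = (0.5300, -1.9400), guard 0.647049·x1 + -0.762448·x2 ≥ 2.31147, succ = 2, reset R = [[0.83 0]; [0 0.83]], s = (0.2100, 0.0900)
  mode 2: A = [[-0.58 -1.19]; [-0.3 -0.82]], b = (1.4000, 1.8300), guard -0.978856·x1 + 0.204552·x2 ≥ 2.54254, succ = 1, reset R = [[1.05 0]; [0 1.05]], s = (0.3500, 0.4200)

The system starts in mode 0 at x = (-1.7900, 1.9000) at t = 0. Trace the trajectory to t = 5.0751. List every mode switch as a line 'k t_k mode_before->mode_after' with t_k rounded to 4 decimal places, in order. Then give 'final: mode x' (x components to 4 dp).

Mode 0: guard c·x = 3.5869 hit at Δt = 1.4005 (t = 1.4005), x⁻ = (-1.1346, 3.6418) → reset → x⁺ = (-0.9590, 2.7198), jump to mode 2
Mode 2: guard c·x = 2.5425 hit at Δt = 1.1087 (t = 2.5092), x⁻ = (-2.0163, 2.7809) → reset → x⁺ = (-1.7672, 3.3399), jump to mode 1
Mode 1: guard c·x = 2.3115 hit at Δt = 1.4778 (t = 3.9870), x⁻ = (3.7046, 0.1122) → reset → x⁺ = (3.2848, 0.1831), jump to mode 2
Mode 2: flow for 1.0881 to horizon, guard not reached → x = (2.3587, 0.7943)

1 1.4005 0->2
2 2.5092 2->1
3 3.9870 1->2
final: 2 2.3587 0.7943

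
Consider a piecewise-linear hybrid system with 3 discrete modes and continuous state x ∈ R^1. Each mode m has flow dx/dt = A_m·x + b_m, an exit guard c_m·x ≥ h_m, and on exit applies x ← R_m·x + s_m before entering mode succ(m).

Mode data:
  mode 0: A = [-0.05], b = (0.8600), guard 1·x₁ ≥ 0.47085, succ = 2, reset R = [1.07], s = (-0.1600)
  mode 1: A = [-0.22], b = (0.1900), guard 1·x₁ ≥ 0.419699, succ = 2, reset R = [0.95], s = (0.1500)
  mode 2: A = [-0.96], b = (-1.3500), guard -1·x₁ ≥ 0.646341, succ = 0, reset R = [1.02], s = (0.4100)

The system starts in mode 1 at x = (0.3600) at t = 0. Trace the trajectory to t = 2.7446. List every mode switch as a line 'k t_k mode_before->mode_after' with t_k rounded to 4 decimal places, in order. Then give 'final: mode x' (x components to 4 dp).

Mode 1: guard c·x = 0.4197 hit at Δt = 0.5735 (t = 0.5735), x⁻ = (0.4197) → reset → x⁺ = (0.5487), jump to mode 2
Mode 2: guard c·x = 0.6463 hit at Δt = 0.9843 (t = 1.5578), x⁻ = (-0.6463) → reset → x⁺ = (-0.2493), jump to mode 0
Mode 0: guard c·x = 0.4708 hit at Δt = 0.8429 (t = 2.4007), x⁻ = (0.4708) → reset → x⁺ = (0.3438), jump to mode 2
Mode 2: flow for 0.3439 to horizon, guard not reached → x = (-0.1483)

1 0.5735 1->2
2 1.5578 2->0
3 2.4007 0->2
final: 2 -0.1483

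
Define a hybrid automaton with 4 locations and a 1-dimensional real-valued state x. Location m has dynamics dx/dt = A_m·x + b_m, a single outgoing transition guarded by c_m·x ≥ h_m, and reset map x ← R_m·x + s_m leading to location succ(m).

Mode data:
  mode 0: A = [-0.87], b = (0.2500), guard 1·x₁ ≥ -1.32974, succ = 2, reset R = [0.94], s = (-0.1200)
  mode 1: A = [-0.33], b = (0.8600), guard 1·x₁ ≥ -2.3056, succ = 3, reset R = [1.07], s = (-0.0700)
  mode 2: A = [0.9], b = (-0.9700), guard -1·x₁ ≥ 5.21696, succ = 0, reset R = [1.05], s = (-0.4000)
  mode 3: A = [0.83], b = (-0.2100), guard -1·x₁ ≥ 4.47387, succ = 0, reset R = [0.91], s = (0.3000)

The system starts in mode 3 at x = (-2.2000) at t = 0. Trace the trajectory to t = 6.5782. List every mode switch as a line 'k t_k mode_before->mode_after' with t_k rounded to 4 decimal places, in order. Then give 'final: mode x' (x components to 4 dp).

Mode 3: guard c·x = 4.4739 hit at Δt = 0.7903 (t = 0.7903), x⁻ = (-4.4739) → reset → x⁺ = (-3.7712), jump to mode 0
Mode 0: guard c·x = -1.3297 hit at Δt = 1.0577 (t = 1.8480), x⁻ = (-1.3297) → reset → x⁺ = (-1.3700), jump to mode 2
Mode 2: guard c·x = 5.2170 hit at Δt = 1.0495 (t = 2.8975), x⁻ = (-5.2170) → reset → x⁺ = (-5.8778), jump to mode 0
Mode 0: guard c·x = -1.3297 hit at Δt = 1.5383 (t = 4.4358), x⁻ = (-1.3297) → reset → x⁺ = (-1.3700), jump to mode 2
Mode 2: guard c·x = 5.2170 hit at Δt = 1.0495 (t = 5.4853), x⁻ = (-5.2170) → reset → x⁺ = (-5.8778), jump to mode 0
Mode 0: flow for 1.0929 to horizon, guard not reached → x = (-2.0949)

1 0.7903 3->0
2 1.8480 0->2
3 2.8975 2->0
4 4.4358 0->2
5 5.4853 2->0
final: 0 -2.0949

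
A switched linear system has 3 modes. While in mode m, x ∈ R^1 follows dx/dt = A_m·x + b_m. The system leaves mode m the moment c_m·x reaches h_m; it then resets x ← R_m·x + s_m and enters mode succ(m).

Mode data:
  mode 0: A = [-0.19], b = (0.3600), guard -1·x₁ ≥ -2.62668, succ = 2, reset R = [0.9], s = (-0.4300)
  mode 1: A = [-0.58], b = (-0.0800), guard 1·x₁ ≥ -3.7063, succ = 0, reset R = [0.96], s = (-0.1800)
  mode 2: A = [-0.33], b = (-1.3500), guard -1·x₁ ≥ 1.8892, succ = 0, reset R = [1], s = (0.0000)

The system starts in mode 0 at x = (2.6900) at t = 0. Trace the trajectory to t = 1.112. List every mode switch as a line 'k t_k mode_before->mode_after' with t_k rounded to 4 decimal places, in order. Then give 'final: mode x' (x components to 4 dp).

1 0.4367 0->2
final: 2 0.7304

Mode 0: guard c·x = -2.6267 hit at Δt = 0.4367 (t = 0.4367), x⁻ = (2.6267) → reset → x⁺ = (1.9340), jump to mode 2
Mode 2: flow for 0.6753 to horizon, guard not reached → x = (0.7304)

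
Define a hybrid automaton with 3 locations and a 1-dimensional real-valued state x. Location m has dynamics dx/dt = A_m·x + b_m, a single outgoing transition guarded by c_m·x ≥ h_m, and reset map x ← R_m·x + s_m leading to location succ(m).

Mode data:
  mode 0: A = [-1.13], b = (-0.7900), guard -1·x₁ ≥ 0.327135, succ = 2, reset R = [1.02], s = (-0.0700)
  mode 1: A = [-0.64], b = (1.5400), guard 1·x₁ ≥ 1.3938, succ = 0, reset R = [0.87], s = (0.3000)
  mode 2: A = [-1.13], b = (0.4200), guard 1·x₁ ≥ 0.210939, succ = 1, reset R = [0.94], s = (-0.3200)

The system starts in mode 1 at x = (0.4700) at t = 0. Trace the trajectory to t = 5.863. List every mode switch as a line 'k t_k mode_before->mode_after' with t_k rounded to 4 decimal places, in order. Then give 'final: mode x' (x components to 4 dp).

Mode 1: guard c·x = 1.3938 hit at Δt = 1.0131 (t = 1.0131), x⁻ = (1.3938) → reset → x⁺ = (1.5126), jump to mode 0
Mode 0: guard c·x = 0.3271 hit at Δt = 1.5776 (t = 2.5907), x⁻ = (-0.3271) → reset → x⁺ = (-0.4037), jump to mode 2
Mode 2: guard c·x = 0.2109 hit at Δt = 1.3925 (t = 3.9832), x⁻ = (0.2109) → reset → x⁺ = (-0.1217), jump to mode 1
Mode 1: guard c·x = 1.3938 hit at Δt = 1.4298 (t = 5.4129), x⁻ = (1.3938) → reset → x⁺ = (1.5126), jump to mode 0
Mode 0: flow for 0.4501 to horizon, guard not reached → x = (0.6309)

1 1.0131 1->0
2 2.5907 0->2
3 3.9832 2->1
4 5.4129 1->0
final: 0 0.6309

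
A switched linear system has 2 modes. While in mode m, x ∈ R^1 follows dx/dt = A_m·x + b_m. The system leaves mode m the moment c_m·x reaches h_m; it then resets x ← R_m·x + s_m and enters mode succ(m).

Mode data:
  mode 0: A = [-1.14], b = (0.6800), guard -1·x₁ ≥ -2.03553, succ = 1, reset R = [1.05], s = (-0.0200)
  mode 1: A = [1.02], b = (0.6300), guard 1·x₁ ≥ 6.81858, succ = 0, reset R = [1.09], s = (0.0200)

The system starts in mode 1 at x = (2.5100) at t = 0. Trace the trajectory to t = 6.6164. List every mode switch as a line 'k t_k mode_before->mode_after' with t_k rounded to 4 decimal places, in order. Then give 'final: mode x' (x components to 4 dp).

1 0.8491 1->0
2 2.2185 0->1
3 3.1991 1->0
4 4.5685 0->1
5 5.5492 1->0
final: 0 2.6273

Mode 1: guard c·x = 6.8186 hit at Δt = 0.8491 (t = 0.8491), x⁻ = (6.8186) → reset → x⁺ = (7.4523), jump to mode 0
Mode 0: guard c·x = -2.0355 hit at Δt = 1.3694 (t = 2.2185), x⁻ = (2.0355) → reset → x⁺ = (2.1173), jump to mode 1
Mode 1: guard c·x = 6.8186 hit at Δt = 0.9806 (t = 3.1991), x⁻ = (6.8186) → reset → x⁺ = (7.4523), jump to mode 0
Mode 0: guard c·x = -2.0355 hit at Δt = 1.3694 (t = 4.5685), x⁻ = (2.0355) → reset → x⁺ = (2.1173), jump to mode 1
Mode 1: guard c·x = 6.8186 hit at Δt = 0.9806 (t = 5.5492), x⁻ = (6.8186) → reset → x⁺ = (7.4523), jump to mode 0
Mode 0: flow for 1.0672 to horizon, guard not reached → x = (2.6273)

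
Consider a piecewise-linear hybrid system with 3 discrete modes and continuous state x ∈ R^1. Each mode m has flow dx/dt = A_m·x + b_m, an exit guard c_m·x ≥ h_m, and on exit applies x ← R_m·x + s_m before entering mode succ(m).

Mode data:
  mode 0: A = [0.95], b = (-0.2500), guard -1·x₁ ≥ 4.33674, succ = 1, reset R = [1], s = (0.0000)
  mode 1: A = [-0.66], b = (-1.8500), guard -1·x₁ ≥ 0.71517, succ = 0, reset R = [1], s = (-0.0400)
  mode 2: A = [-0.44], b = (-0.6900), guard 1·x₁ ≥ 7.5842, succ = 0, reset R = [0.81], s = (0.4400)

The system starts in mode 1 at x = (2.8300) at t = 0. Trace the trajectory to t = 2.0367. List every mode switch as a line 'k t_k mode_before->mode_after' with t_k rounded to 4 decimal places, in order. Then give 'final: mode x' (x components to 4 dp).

1 1.5038 1->0
final: 0 -1.4263

Mode 1: guard c·x = 0.7152 hit at Δt = 1.5038 (t = 1.5038), x⁻ = (-0.7152) → reset → x⁺ = (-0.7552), jump to mode 0
Mode 0: flow for 0.5329 to horizon, guard not reached → x = (-1.4263)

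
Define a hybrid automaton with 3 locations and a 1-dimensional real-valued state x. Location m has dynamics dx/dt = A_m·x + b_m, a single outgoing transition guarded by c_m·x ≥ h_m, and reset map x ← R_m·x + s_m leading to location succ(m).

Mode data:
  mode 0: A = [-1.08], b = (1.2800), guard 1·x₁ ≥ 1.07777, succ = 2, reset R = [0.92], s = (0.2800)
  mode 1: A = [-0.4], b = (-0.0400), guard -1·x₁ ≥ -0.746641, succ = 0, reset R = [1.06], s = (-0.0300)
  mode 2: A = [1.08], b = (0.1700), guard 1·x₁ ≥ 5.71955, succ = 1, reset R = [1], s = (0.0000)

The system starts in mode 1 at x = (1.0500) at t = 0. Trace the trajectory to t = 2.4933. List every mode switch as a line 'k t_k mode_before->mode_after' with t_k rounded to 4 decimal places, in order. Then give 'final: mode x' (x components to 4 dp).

1 0.7656 1->0
2 2.0364 0->2
final: 2 2.1832

Mode 1: guard c·x = -0.7466 hit at Δt = 0.7656 (t = 0.7656), x⁻ = (0.7466) → reset → x⁺ = (0.7614), jump to mode 0
Mode 0: guard c·x = 1.0778 hit at Δt = 1.2708 (t = 2.0364), x⁻ = (1.0778) → reset → x⁺ = (1.2715), jump to mode 2
Mode 2: flow for 0.4569 to horizon, guard not reached → x = (2.1832)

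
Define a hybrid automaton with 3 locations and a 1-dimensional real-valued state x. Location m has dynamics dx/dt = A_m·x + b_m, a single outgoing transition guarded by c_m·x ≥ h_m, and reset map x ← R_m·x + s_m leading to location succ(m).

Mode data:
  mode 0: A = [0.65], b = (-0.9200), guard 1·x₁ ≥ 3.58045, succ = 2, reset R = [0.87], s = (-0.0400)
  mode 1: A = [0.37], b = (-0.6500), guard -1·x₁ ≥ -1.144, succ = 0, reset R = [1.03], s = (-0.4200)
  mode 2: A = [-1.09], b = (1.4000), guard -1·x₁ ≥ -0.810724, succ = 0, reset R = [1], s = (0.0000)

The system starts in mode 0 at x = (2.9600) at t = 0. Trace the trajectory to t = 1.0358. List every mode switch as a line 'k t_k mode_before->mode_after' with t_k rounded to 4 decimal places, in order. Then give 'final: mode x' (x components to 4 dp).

Mode 0: guard c·x = 3.5804 hit at Δt = 0.5195 (t = 0.5195), x⁻ = (3.5804) → reset → x⁺ = (3.0750), jump to mode 2
Mode 2: flow for 0.5163 to horizon, guard not reached → x = (2.3044)

1 0.5195 0->2
final: 2 2.3044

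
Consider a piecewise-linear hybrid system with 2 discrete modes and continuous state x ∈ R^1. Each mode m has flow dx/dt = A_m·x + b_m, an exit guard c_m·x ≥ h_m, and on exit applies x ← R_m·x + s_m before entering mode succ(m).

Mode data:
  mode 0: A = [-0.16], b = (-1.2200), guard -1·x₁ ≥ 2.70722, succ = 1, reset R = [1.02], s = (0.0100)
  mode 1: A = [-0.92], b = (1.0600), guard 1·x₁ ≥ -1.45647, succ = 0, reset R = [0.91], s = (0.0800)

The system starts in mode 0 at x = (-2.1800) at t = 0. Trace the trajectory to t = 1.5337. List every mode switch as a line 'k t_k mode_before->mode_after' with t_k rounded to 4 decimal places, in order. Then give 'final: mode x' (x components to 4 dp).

Mode 0: guard c·x = 2.7072 hit at Δt = 0.6365 (t = 0.6365), x⁻ = (-2.7072) → reset → x⁺ = (-2.7514), jump to mode 1
Mode 1: guard c·x = -1.4565 hit at Δt = 0.4381 (t = 1.0746), x⁻ = (-1.4565) → reset → x⁺ = (-1.2454), jump to mode 0
Mode 0: flow for 0.4591 to horizon, guard not reached → x = (-1.6972)

1 0.6365 0->1
2 1.0746 1->0
final: 0 -1.6972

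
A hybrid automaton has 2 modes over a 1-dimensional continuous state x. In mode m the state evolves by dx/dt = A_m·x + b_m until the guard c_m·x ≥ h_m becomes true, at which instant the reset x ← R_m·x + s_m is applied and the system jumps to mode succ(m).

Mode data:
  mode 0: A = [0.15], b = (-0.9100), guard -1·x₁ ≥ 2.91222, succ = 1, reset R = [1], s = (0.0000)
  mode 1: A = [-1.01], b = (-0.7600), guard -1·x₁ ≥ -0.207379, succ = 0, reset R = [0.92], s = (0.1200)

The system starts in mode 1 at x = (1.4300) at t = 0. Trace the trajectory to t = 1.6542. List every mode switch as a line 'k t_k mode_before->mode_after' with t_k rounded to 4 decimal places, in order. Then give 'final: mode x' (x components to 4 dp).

1 0.8133 1->0
final: 0 -0.4630

Mode 1: guard c·x = -0.2074 hit at Δt = 0.8133 (t = 0.8133), x⁻ = (0.2074) → reset → x⁺ = (0.3108), jump to mode 0
Mode 0: flow for 0.8409 to horizon, guard not reached → x = (-0.4630)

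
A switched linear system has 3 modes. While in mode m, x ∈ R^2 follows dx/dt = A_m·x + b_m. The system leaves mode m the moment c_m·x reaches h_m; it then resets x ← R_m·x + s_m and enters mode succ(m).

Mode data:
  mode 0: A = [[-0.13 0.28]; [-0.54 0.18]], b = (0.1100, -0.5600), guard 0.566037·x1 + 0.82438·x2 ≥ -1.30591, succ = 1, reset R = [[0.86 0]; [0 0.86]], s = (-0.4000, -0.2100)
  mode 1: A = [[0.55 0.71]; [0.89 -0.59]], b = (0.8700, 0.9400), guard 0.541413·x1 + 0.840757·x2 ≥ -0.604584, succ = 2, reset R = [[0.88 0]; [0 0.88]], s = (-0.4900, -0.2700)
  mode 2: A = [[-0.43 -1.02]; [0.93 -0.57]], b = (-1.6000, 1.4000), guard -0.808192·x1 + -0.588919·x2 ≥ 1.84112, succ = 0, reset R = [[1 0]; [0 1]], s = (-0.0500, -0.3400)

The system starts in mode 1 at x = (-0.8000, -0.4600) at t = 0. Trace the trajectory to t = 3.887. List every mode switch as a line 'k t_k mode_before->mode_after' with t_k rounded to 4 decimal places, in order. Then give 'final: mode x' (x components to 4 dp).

1 0.4295 1->2
2 1.9441 2->0
3 2.8970 0->1
final: 1 -3.0080 -1.2052

Mode 1: guard c·x = -0.6046 hit at Δt = 0.4295 (t = 0.4295), x⁻ = (-0.7160, -0.2580) → reset → x⁺ = (-1.1201, -0.4971), jump to mode 2
Mode 2: guard c·x = 1.8411 hit at Δt = 1.5146 (t = 1.9441), x⁻ = (-2.0130, -0.3637) → reset → x⁺ = (-2.0630, -0.7037), jump to mode 0
Mode 0: guard c·x = -1.3059 hit at Δt = 0.9529 (t = 2.8970), x⁻ = (-1.8499, -0.3140) → reset → x⁺ = (-1.9909, -0.4800), jump to mode 1
Mode 1: flow for 0.9900 to horizon, guard not reached → x = (-3.0080, -1.2052)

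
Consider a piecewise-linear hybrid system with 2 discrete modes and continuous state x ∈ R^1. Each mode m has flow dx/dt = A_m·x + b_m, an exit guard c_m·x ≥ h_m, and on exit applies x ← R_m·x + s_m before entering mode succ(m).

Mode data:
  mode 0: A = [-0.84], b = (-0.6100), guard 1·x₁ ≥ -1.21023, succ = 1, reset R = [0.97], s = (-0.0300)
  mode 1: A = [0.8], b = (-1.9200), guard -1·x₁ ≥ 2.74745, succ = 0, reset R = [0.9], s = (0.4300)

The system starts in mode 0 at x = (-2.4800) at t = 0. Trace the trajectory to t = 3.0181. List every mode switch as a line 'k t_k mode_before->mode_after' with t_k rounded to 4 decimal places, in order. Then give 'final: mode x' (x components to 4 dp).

Mode 0: guard c·x = -1.2102 hit at Δt = 1.5326 (t = 1.5326), x⁻ = (-1.2102) → reset → x⁺ = (-1.2039), jump to mode 1
Mode 1: guard c·x = 2.7475 hit at Δt = 0.4456 (t = 1.9782), x⁻ = (-2.7475) → reset → x⁺ = (-2.0427), jump to mode 0
Mode 0: flow for 1.0399 to horizon, guard not reached → x = (-1.2758)

1 1.5326 0->1
2 1.9782 1->0
final: 0 -1.2758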